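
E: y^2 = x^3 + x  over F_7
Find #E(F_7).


For each x in F_7, count y with y^2 = x^3 + 1 x + 0 mod 7:
  x = 0: RHS = 0, y in [0]  -> 1 point(s)
  x = 1: RHS = 2, y in [3, 4]  -> 2 point(s)
  x = 3: RHS = 2, y in [3, 4]  -> 2 point(s)
  x = 5: RHS = 4, y in [2, 5]  -> 2 point(s)
Affine points: 7. Add the point at infinity: total = 8.

#E(F_7) = 8


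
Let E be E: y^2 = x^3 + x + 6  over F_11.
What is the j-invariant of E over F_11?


Delta = -16(4 a^3 + 27 b^2) mod 11 = 4
-1728 * (4 a)^3 = -1728 * (4*1)^3 mod 11 = 2
j = 2 * 4^(-1) mod 11 = 6

j = 6 (mod 11)


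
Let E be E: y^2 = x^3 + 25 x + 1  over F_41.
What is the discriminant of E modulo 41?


4 a^3 + 27 b^2 = 4*25^3 + 27*1^2 = 62500 + 27 = 62527
Delta = -16 * (62527) = -1000432
Delta mod 41 = 9

Delta = 9 (mod 41)


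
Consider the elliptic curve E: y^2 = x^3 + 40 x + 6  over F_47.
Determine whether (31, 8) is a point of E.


Check whether y^2 = x^3 + 40 x + 6 (mod 47) for (x, y) = (31, 8).
LHS: y^2 = 8^2 mod 47 = 17
RHS: x^3 + 40 x + 6 = 31^3 + 40*31 + 6 mod 47 = 17
LHS = RHS

Yes, on the curve


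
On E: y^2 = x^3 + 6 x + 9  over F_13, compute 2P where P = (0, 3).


Doubling: s = (3 x1^2 + a) / (2 y1)
s = (3*0^2 + 6) / (2*3) mod 13 = 1
x3 = s^2 - 2 x1 mod 13 = 1^2 - 2*0 = 1
y3 = s (x1 - x3) - y1 mod 13 = 1 * (0 - 1) - 3 = 9

2P = (1, 9)


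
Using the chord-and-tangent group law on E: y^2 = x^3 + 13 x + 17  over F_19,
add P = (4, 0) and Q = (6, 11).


P != Q, so use the chord formula.
s = (y2 - y1) / (x2 - x1) = (11) / (2) mod 19 = 15
x3 = s^2 - x1 - x2 mod 19 = 15^2 - 4 - 6 = 6
y3 = s (x1 - x3) - y1 mod 19 = 15 * (4 - 6) - 0 = 8

P + Q = (6, 8)


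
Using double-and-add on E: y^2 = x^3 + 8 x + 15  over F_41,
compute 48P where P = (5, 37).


k = 48 = 110000_2 (binary, LSB first: 000011)
Double-and-add from P = (5, 37):
  bit 0 = 0: acc unchanged = O
  bit 1 = 0: acc unchanged = O
  bit 2 = 0: acc unchanged = O
  bit 3 = 0: acc unchanged = O
  bit 4 = 1: acc = O + (16, 4) = (16, 4)
  bit 5 = 1: acc = (16, 4) + (29, 6) = (5, 4)

48P = (5, 4)


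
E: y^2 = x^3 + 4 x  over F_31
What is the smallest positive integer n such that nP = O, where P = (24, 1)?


Compute successive multiples of P until we hit O:
  1P = (24, 1)
  2P = (18, 18)
  3P = (22, 14)
  4P = (4, 24)
  5P = (23, 18)
  6P = (25, 16)
  7P = (21, 13)
  8P = (2, 4)
  ... (continuing to 32P)
  32P = O

ord(P) = 32


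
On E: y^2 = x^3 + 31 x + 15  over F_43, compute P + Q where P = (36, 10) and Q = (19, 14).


P != Q, so use the chord formula.
s = (y2 - y1) / (x2 - x1) = (4) / (26) mod 43 = 20
x3 = s^2 - x1 - x2 mod 43 = 20^2 - 36 - 19 = 1
y3 = s (x1 - x3) - y1 mod 43 = 20 * (36 - 1) - 10 = 2

P + Q = (1, 2)


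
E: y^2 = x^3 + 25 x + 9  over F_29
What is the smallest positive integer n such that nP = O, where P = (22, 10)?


Compute successive multiples of P until we hit O:
  1P = (22, 10)
  2P = (23, 22)
  3P = (12, 23)
  4P = (8, 24)
  5P = (0, 26)
  6P = (14, 0)
  7P = (0, 3)
  8P = (8, 5)
  ... (continuing to 12P)
  12P = O

ord(P) = 12


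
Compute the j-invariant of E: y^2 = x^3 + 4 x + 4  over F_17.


Delta = -16(4 a^3 + 27 b^2) mod 17 = 8
-1728 * (4 a)^3 = -1728 * (4*4)^3 mod 17 = 11
j = 11 * 8^(-1) mod 17 = 12

j = 12 (mod 17)


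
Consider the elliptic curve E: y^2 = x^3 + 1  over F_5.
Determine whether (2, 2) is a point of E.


Check whether y^2 = x^3 + 0 x + 1 (mod 5) for (x, y) = (2, 2).
LHS: y^2 = 2^2 mod 5 = 4
RHS: x^3 + 0 x + 1 = 2^3 + 0*2 + 1 mod 5 = 4
LHS = RHS

Yes, on the curve


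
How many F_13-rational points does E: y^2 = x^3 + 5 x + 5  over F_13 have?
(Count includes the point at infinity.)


For each x in F_13, count y with y^2 = x^3 + 5 x + 5 mod 13:
  x = 2: RHS = 10, y in [6, 7]  -> 2 point(s)
  x = 5: RHS = 12, y in [5, 8]  -> 2 point(s)
  x = 6: RHS = 4, y in [2, 11]  -> 2 point(s)
  x = 9: RHS = 12, y in [5, 8]  -> 2 point(s)
  x = 11: RHS = 0, y in [0]  -> 1 point(s)
  x = 12: RHS = 12, y in [5, 8]  -> 2 point(s)
Affine points: 11. Add the point at infinity: total = 12.

#E(F_13) = 12


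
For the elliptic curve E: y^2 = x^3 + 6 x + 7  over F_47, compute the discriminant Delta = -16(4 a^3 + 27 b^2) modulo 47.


4 a^3 + 27 b^2 = 4*6^3 + 27*7^2 = 864 + 1323 = 2187
Delta = -16 * (2187) = -34992
Delta mod 47 = 23

Delta = 23 (mod 47)


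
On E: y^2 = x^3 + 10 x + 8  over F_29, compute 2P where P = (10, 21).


Doubling: s = (3 x1^2 + a) / (2 y1)
s = (3*10^2 + 10) / (2*21) mod 29 = 6
x3 = s^2 - 2 x1 mod 29 = 6^2 - 2*10 = 16
y3 = s (x1 - x3) - y1 mod 29 = 6 * (10 - 16) - 21 = 1

2P = (16, 1)


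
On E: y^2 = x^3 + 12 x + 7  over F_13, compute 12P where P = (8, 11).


k = 12 = 1100_2 (binary, LSB first: 0011)
Double-and-add from P = (8, 11):
  bit 0 = 0: acc unchanged = O
  bit 1 = 0: acc unchanged = O
  bit 2 = 1: acc = O + (5, 7) = (5, 7)
  bit 3 = 1: acc = (5, 7) + (6, 10) = (11, 1)

12P = (11, 1)


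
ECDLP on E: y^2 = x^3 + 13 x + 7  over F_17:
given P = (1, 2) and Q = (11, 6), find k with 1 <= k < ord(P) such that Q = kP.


Enumerate multiples of P until we hit Q = (11, 6):
  1P = (1, 2)
  2P = (14, 14)
  3P = (11, 11)
  4P = (7, 13)
  5P = (10, 7)
  6P = (4, 2)
  7P = (12, 15)
  8P = (12, 2)
  9P = (4, 15)
  10P = (10, 10)
  11P = (7, 4)
  12P = (11, 6)
Match found at i = 12.

k = 12


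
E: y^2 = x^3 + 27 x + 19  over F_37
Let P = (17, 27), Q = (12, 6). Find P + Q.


P != Q, so use the chord formula.
s = (y2 - y1) / (x2 - x1) = (16) / (32) mod 37 = 19
x3 = s^2 - x1 - x2 mod 37 = 19^2 - 17 - 12 = 36
y3 = s (x1 - x3) - y1 mod 37 = 19 * (17 - 36) - 27 = 19

P + Q = (36, 19)


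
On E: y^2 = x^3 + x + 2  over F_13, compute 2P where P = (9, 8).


Doubling: s = (3 x1^2 + a) / (2 y1)
s = (3*9^2 + 1) / (2*8) mod 13 = 12
x3 = s^2 - 2 x1 mod 13 = 12^2 - 2*9 = 9
y3 = s (x1 - x3) - y1 mod 13 = 12 * (9 - 9) - 8 = 5

2P = (9, 5)


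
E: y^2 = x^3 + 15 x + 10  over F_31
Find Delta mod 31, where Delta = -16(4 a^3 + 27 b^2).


4 a^3 + 27 b^2 = 4*15^3 + 27*10^2 = 13500 + 2700 = 16200
Delta = -16 * (16200) = -259200
Delta mod 31 = 22

Delta = 22 (mod 31)


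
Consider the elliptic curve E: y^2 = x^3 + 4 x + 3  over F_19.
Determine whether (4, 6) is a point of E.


Check whether y^2 = x^3 + 4 x + 3 (mod 19) for (x, y) = (4, 6).
LHS: y^2 = 6^2 mod 19 = 17
RHS: x^3 + 4 x + 3 = 4^3 + 4*4 + 3 mod 19 = 7
LHS != RHS

No, not on the curve


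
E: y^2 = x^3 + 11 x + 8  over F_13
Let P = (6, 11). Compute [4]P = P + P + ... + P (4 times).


k = 4 = 100_2 (binary, LSB first: 001)
Double-and-add from P = (6, 11):
  bit 0 = 0: acc unchanged = O
  bit 1 = 0: acc unchanged = O
  bit 2 = 1: acc = O + (7, 5) = (7, 5)

4P = (7, 5)


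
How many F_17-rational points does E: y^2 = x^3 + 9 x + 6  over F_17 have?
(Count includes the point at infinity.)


For each x in F_17, count y with y^2 = x^3 + 9 x + 6 mod 17:
  x = 1: RHS = 16, y in [4, 13]  -> 2 point(s)
  x = 2: RHS = 15, y in [7, 10]  -> 2 point(s)
  x = 3: RHS = 9, y in [3, 14]  -> 2 point(s)
  x = 4: RHS = 4, y in [2, 15]  -> 2 point(s)
  x = 6: RHS = 4, y in [2, 15]  -> 2 point(s)
  x = 7: RHS = 4, y in [2, 15]  -> 2 point(s)
  x = 9: RHS = 0, y in [0]  -> 1 point(s)
  x = 10: RHS = 8, y in [5, 12]  -> 2 point(s)
  x = 11: RHS = 8, y in [5, 12]  -> 2 point(s)
  x = 13: RHS = 8, y in [5, 12]  -> 2 point(s)
  x = 16: RHS = 13, y in [8, 9]  -> 2 point(s)
Affine points: 21. Add the point at infinity: total = 22.

#E(F_17) = 22


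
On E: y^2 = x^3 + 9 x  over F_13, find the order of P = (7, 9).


Compute successive multiples of P until we hit O:
  1P = (7, 9)
  2P = (12, 4)
  3P = (8, 5)
  4P = (1, 6)
  5P = (2, 0)
  6P = (1, 7)
  7P = (8, 8)
  8P = (12, 9)
  ... (continuing to 10P)
  10P = O

ord(P) = 10


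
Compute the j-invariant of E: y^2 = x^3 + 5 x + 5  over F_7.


Delta = -16(4 a^3 + 27 b^2) mod 7 = 2
-1728 * (4 a)^3 = -1728 * (4*5)^3 mod 7 = 6
j = 6 * 2^(-1) mod 7 = 3

j = 3 (mod 7)


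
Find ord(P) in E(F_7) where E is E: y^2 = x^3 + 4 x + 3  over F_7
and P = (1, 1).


Compute successive multiples of P until we hit O:
  1P = (1, 1)
  2P = (5, 6)
  3P = (3, 0)
  4P = (5, 1)
  5P = (1, 6)
  6P = O

ord(P) = 6


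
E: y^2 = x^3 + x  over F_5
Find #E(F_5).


For each x in F_5, count y with y^2 = x^3 + 1 x + 0 mod 5:
  x = 0: RHS = 0, y in [0]  -> 1 point(s)
  x = 2: RHS = 0, y in [0]  -> 1 point(s)
  x = 3: RHS = 0, y in [0]  -> 1 point(s)
Affine points: 3. Add the point at infinity: total = 4.

#E(F_5) = 4


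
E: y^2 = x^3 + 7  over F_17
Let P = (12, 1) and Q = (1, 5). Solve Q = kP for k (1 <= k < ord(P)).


Enumerate multiples of P until we hit Q = (1, 5):
  1P = (12, 1)
  2P = (1, 12)
  3P = (5, 9)
  4P = (2, 7)
  5P = (2, 10)
  6P = (5, 8)
  7P = (1, 5)
Match found at i = 7.

k = 7


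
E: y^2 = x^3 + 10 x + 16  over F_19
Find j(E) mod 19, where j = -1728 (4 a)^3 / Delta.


Delta = -16(4 a^3 + 27 b^2) mod 19 = 18
-1728 * (4 a)^3 = -1728 * (4*10)^3 mod 19 = 8
j = 8 * 18^(-1) mod 19 = 11

j = 11 (mod 19)


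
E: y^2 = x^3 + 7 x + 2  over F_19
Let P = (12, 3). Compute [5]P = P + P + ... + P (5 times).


k = 5 = 101_2 (binary, LSB first: 101)
Double-and-add from P = (12, 3):
  bit 0 = 1: acc = O + (12, 3) = (12, 3)
  bit 1 = 0: acc unchanged = (12, 3)
  bit 2 = 1: acc = (12, 3) + (12, 3) = (12, 16)

5P = (12, 16)


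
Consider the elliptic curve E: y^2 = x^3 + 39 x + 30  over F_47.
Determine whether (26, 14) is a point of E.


Check whether y^2 = x^3 + 39 x + 30 (mod 47) for (x, y) = (26, 14).
LHS: y^2 = 14^2 mod 47 = 8
RHS: x^3 + 39 x + 30 = 26^3 + 39*26 + 30 mod 47 = 8
LHS = RHS

Yes, on the curve


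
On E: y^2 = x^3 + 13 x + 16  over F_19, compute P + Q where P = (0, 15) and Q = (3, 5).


P != Q, so use the chord formula.
s = (y2 - y1) / (x2 - x1) = (9) / (3) mod 19 = 3
x3 = s^2 - x1 - x2 mod 19 = 3^2 - 0 - 3 = 6
y3 = s (x1 - x3) - y1 mod 19 = 3 * (0 - 6) - 15 = 5

P + Q = (6, 5)


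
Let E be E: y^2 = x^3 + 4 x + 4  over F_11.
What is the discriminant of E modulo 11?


4 a^3 + 27 b^2 = 4*4^3 + 27*4^2 = 256 + 432 = 688
Delta = -16 * (688) = -11008
Delta mod 11 = 3

Delta = 3 (mod 11)


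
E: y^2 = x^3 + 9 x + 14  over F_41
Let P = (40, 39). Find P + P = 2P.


Doubling: s = (3 x1^2 + a) / (2 y1)
s = (3*40^2 + 9) / (2*39) mod 41 = 38
x3 = s^2 - 2 x1 mod 41 = 38^2 - 2*40 = 11
y3 = s (x1 - x3) - y1 mod 41 = 38 * (40 - 11) - 39 = 38

2P = (11, 38)


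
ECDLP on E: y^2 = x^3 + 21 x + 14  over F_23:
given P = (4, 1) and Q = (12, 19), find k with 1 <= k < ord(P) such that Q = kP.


Enumerate multiples of P until we hit Q = (12, 19):
  1P = (4, 1)
  2P = (15, 22)
  3P = (20, 4)
  4P = (2, 8)
  5P = (12, 4)
  6P = (19, 2)
  7P = (9, 14)
  8P = (14, 19)
  9P = (11, 14)
  10P = (3, 14)
  11P = (1, 6)
  12P = (8, 21)
  13P = (13, 0)
  14P = (8, 2)
  15P = (1, 17)
  16P = (3, 9)
  17P = (11, 9)
  18P = (14, 4)
  19P = (9, 9)
  20P = (19, 21)
  21P = (12, 19)
Match found at i = 21.

k = 21


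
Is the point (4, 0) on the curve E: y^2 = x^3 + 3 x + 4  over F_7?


Check whether y^2 = x^3 + 3 x + 4 (mod 7) for (x, y) = (4, 0).
LHS: y^2 = 0^2 mod 7 = 0
RHS: x^3 + 3 x + 4 = 4^3 + 3*4 + 4 mod 7 = 3
LHS != RHS

No, not on the curve


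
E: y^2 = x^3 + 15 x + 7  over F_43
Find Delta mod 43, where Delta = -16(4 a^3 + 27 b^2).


4 a^3 + 27 b^2 = 4*15^3 + 27*7^2 = 13500 + 1323 = 14823
Delta = -16 * (14823) = -237168
Delta mod 43 = 20

Delta = 20 (mod 43)


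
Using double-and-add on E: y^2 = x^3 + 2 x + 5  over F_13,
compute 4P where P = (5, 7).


k = 4 = 100_2 (binary, LSB first: 001)
Double-and-add from P = (5, 7):
  bit 0 = 0: acc unchanged = O
  bit 1 = 0: acc unchanged = O
  bit 2 = 1: acc = O + (4, 8) = (4, 8)

4P = (4, 8)


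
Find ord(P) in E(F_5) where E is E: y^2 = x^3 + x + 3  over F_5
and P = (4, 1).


Compute successive multiples of P until we hit O:
  1P = (4, 1)
  2P = (1, 0)
  3P = (4, 4)
  4P = O

ord(P) = 4


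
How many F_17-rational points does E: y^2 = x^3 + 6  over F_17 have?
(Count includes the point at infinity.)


For each x in F_17, count y with y^2 = x^3 + 0 x + 6 mod 17:
  x = 3: RHS = 16, y in [4, 13]  -> 2 point(s)
  x = 4: RHS = 2, y in [6, 11]  -> 2 point(s)
  x = 6: RHS = 1, y in [1, 16]  -> 2 point(s)
  x = 7: RHS = 9, y in [3, 14]  -> 2 point(s)
  x = 8: RHS = 8, y in [5, 12]  -> 2 point(s)
  x = 9: RHS = 4, y in [2, 15]  -> 2 point(s)
  x = 12: RHS = 0, y in [0]  -> 1 point(s)
  x = 14: RHS = 13, y in [8, 9]  -> 2 point(s)
  x = 15: RHS = 15, y in [7, 10]  -> 2 point(s)
Affine points: 17. Add the point at infinity: total = 18.

#E(F_17) = 18


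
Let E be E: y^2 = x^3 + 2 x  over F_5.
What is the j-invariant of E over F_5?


Delta = -16(4 a^3 + 27 b^2) mod 5 = 3
-1728 * (4 a)^3 = -1728 * (4*2)^3 mod 5 = 4
j = 4 * 3^(-1) mod 5 = 3

j = 3 (mod 5)


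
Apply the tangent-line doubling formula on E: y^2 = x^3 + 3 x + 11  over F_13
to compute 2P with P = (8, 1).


Doubling: s = (3 x1^2 + a) / (2 y1)
s = (3*8^2 + 3) / (2*1) mod 13 = 0
x3 = s^2 - 2 x1 mod 13 = 0^2 - 2*8 = 10
y3 = s (x1 - x3) - y1 mod 13 = 0 * (8 - 10) - 1 = 12

2P = (10, 12)


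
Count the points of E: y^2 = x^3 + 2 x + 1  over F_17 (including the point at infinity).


For each x in F_17, count y with y^2 = x^3 + 2 x + 1 mod 17:
  x = 0: RHS = 1, y in [1, 16]  -> 2 point(s)
  x = 1: RHS = 4, y in [2, 15]  -> 2 point(s)
  x = 2: RHS = 13, y in [8, 9]  -> 2 point(s)
  x = 3: RHS = 0, y in [0]  -> 1 point(s)
  x = 5: RHS = 0, y in [0]  -> 1 point(s)
  x = 6: RHS = 8, y in [5, 12]  -> 2 point(s)
  x = 7: RHS = 1, y in [1, 16]  -> 2 point(s)
  x = 8: RHS = 2, y in [6, 11]  -> 2 point(s)
  x = 9: RHS = 0, y in [0]  -> 1 point(s)
  x = 10: RHS = 1, y in [1, 16]  -> 2 point(s)
  x = 12: RHS = 2, y in [6, 11]  -> 2 point(s)
  x = 14: RHS = 2, y in [6, 11]  -> 2 point(s)
  x = 16: RHS = 15, y in [7, 10]  -> 2 point(s)
Affine points: 23. Add the point at infinity: total = 24.

#E(F_17) = 24


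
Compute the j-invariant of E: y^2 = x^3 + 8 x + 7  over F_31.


Delta = -16(4 a^3 + 27 b^2) mod 31 = 4
-1728 * (4 a)^3 = -1728 * (4*8)^3 mod 31 = 8
j = 8 * 4^(-1) mod 31 = 2

j = 2 (mod 31)


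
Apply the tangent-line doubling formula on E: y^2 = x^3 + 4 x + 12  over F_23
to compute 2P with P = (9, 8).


Doubling: s = (3 x1^2 + a) / (2 y1)
s = (3*9^2 + 4) / (2*8) mod 23 = 14
x3 = s^2 - 2 x1 mod 23 = 14^2 - 2*9 = 17
y3 = s (x1 - x3) - y1 mod 23 = 14 * (9 - 17) - 8 = 18

2P = (17, 18)


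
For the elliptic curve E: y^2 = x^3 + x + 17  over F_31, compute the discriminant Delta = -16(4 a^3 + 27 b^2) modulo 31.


4 a^3 + 27 b^2 = 4*1^3 + 27*17^2 = 4 + 7803 = 7807
Delta = -16 * (7807) = -124912
Delta mod 31 = 18

Delta = 18 (mod 31)


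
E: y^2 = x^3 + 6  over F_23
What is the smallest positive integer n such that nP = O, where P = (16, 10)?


Compute successive multiples of P until we hit O:
  1P = (16, 10)
  2P = (0, 11)
  3P = (15, 0)
  4P = (0, 12)
  5P = (16, 13)
  6P = O

ord(P) = 6


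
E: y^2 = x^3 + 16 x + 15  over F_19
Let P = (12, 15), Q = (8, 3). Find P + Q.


P != Q, so use the chord formula.
s = (y2 - y1) / (x2 - x1) = (7) / (15) mod 19 = 3
x3 = s^2 - x1 - x2 mod 19 = 3^2 - 12 - 8 = 8
y3 = s (x1 - x3) - y1 mod 19 = 3 * (12 - 8) - 15 = 16

P + Q = (8, 16)


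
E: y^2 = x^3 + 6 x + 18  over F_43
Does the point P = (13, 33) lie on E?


Check whether y^2 = x^3 + 6 x + 18 (mod 43) for (x, y) = (13, 33).
LHS: y^2 = 33^2 mod 43 = 14
RHS: x^3 + 6 x + 18 = 13^3 + 6*13 + 18 mod 43 = 14
LHS = RHS

Yes, on the curve


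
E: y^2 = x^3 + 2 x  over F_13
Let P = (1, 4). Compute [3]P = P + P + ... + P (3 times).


k = 3 = 11_2 (binary, LSB first: 11)
Double-and-add from P = (1, 4):
  bit 0 = 1: acc = O + (1, 4) = (1, 4)
  bit 1 = 1: acc = (1, 4) + (12, 7) = (12, 6)

3P = (12, 6)


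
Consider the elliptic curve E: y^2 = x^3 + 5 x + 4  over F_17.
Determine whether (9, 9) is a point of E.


Check whether y^2 = x^3 + 5 x + 4 (mod 17) for (x, y) = (9, 9).
LHS: y^2 = 9^2 mod 17 = 13
RHS: x^3 + 5 x + 4 = 9^3 + 5*9 + 4 mod 17 = 13
LHS = RHS

Yes, on the curve


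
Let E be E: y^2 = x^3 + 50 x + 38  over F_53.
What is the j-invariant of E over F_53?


Delta = -16(4 a^3 + 27 b^2) mod 53 = 34
-1728 * (4 a)^3 = -1728 * (4*50)^3 mod 53 = 17
j = 17 * 34^(-1) mod 53 = 27

j = 27 (mod 53)


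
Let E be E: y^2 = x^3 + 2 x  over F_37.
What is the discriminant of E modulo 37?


4 a^3 + 27 b^2 = 4*2^3 + 27*0^2 = 32 + 0 = 32
Delta = -16 * (32) = -512
Delta mod 37 = 6

Delta = 6 (mod 37)


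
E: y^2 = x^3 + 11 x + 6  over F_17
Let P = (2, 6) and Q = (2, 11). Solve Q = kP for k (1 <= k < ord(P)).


Enumerate multiples of P until we hit Q = (2, 11):
  1P = (2, 6)
  2P = (9, 16)
  3P = (7, 16)
  4P = (12, 8)
  5P = (1, 1)
  6P = (5, 13)
  7P = (6, 13)
  8P = (11, 8)
  9P = (3, 7)
  10P = (13, 0)
  11P = (3, 10)
  12P = (11, 9)
  13P = (6, 4)
  14P = (5, 4)
  15P = (1, 16)
  16P = (12, 9)
  17P = (7, 1)
  18P = (9, 1)
  19P = (2, 11)
Match found at i = 19.

k = 19


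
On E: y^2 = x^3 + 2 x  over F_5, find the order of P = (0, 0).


Compute successive multiples of P until we hit O:
  1P = (0, 0)
  2P = O

ord(P) = 2


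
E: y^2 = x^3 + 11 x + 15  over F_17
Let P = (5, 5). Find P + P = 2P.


Doubling: s = (3 x1^2 + a) / (2 y1)
s = (3*5^2 + 11) / (2*5) mod 17 = 12
x3 = s^2 - 2 x1 mod 17 = 12^2 - 2*5 = 15
y3 = s (x1 - x3) - y1 mod 17 = 12 * (5 - 15) - 5 = 11

2P = (15, 11)


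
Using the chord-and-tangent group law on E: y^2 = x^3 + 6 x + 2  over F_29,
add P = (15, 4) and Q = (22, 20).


P != Q, so use the chord formula.
s = (y2 - y1) / (x2 - x1) = (16) / (7) mod 29 = 23
x3 = s^2 - x1 - x2 mod 29 = 23^2 - 15 - 22 = 28
y3 = s (x1 - x3) - y1 mod 29 = 23 * (15 - 28) - 4 = 16

P + Q = (28, 16)


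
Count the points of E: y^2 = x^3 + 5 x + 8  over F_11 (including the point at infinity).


For each x in F_11, count y with y^2 = x^3 + 5 x + 8 mod 11:
  x = 1: RHS = 3, y in [5, 6]  -> 2 point(s)
  x = 2: RHS = 4, y in [2, 9]  -> 2 point(s)
  x = 4: RHS = 4, y in [2, 9]  -> 2 point(s)
  x = 5: RHS = 4, y in [2, 9]  -> 2 point(s)
  x = 6: RHS = 1, y in [1, 10]  -> 2 point(s)
  x = 7: RHS = 1, y in [1, 10]  -> 2 point(s)
  x = 9: RHS = 1, y in [1, 10]  -> 2 point(s)
Affine points: 14. Add the point at infinity: total = 15.

#E(F_11) = 15


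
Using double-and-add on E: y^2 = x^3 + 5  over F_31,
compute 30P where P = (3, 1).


k = 30 = 11110_2 (binary, LSB first: 01111)
Double-and-add from P = (3, 1):
  bit 0 = 0: acc unchanged = O
  bit 1 = 1: acc = O + (29, 20) = (29, 20)
  bit 2 = 1: acc = (29, 20) + (23, 19) = (4, 10)
  bit 3 = 1: acc = (4, 10) + (18, 3) = (17, 12)
  bit 4 = 1: acc = (17, 12) + (13, 1) = (26, 2)

30P = (26, 2)


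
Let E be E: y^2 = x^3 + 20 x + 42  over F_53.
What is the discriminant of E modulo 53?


4 a^3 + 27 b^2 = 4*20^3 + 27*42^2 = 32000 + 47628 = 79628
Delta = -16 * (79628) = -1274048
Delta mod 53 = 19

Delta = 19 (mod 53)


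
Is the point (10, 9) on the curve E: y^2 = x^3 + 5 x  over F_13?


Check whether y^2 = x^3 + 5 x + 0 (mod 13) for (x, y) = (10, 9).
LHS: y^2 = 9^2 mod 13 = 3
RHS: x^3 + 5 x + 0 = 10^3 + 5*10 + 0 mod 13 = 10
LHS != RHS

No, not on the curve


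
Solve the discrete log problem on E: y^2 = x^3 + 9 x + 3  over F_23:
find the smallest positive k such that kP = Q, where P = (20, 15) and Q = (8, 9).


Enumerate multiples of P until we hit Q = (8, 9):
  1P = (20, 15)
  2P = (1, 17)
  3P = (8, 14)
  4P = (22, 4)
  5P = (17, 3)
  6P = (2, 11)
  7P = (9, 13)
  8P = (10, 14)
  9P = (19, 15)
  10P = (7, 8)
  11P = (5, 9)
  12P = (0, 16)
  13P = (21, 0)
  14P = (0, 7)
  15P = (5, 14)
  16P = (7, 15)
  17P = (19, 8)
  18P = (10, 9)
  19P = (9, 10)
  20P = (2, 12)
  21P = (17, 20)
  22P = (22, 19)
  23P = (8, 9)
Match found at i = 23.

k = 23


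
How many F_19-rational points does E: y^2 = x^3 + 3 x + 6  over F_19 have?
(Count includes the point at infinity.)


For each x in F_19, count y with y^2 = x^3 + 3 x + 6 mod 19:
  x = 0: RHS = 6, y in [5, 14]  -> 2 point(s)
  x = 2: RHS = 1, y in [1, 18]  -> 2 point(s)
  x = 3: RHS = 4, y in [2, 17]  -> 2 point(s)
  x = 4: RHS = 6, y in [5, 14]  -> 2 point(s)
  x = 7: RHS = 9, y in [3, 16]  -> 2 point(s)
  x = 13: RHS = 0, y in [0]  -> 1 point(s)
  x = 15: RHS = 6, y in [5, 14]  -> 2 point(s)
  x = 17: RHS = 11, y in [7, 12]  -> 2 point(s)
Affine points: 15. Add the point at infinity: total = 16.

#E(F_19) = 16


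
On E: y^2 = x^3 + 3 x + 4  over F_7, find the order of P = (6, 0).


Compute successive multiples of P until we hit O:
  1P = (6, 0)
  2P = O

ord(P) = 2


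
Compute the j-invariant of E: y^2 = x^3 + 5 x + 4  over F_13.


Delta = -16(4 a^3 + 27 b^2) mod 13 = 12
-1728 * (4 a)^3 = -1728 * (4*5)^3 mod 13 = 5
j = 5 * 12^(-1) mod 13 = 8

j = 8 (mod 13)


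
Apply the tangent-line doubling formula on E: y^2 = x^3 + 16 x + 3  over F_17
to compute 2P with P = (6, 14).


Doubling: s = (3 x1^2 + a) / (2 y1)
s = (3*6^2 + 16) / (2*14) mod 17 = 2
x3 = s^2 - 2 x1 mod 17 = 2^2 - 2*6 = 9
y3 = s (x1 - x3) - y1 mod 17 = 2 * (6 - 9) - 14 = 14

2P = (9, 14)


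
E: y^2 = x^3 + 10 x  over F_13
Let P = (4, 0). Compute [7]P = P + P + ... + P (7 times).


k = 7 = 111_2 (binary, LSB first: 111)
Double-and-add from P = (4, 0):
  bit 0 = 1: acc = O + (4, 0) = (4, 0)
  bit 1 = 1: acc = (4, 0) + O = (4, 0)
  bit 2 = 1: acc = (4, 0) + O = (4, 0)

7P = (4, 0)


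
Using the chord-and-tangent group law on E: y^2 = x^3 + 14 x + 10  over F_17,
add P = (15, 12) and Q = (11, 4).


P != Q, so use the chord formula.
s = (y2 - y1) / (x2 - x1) = (9) / (13) mod 17 = 2
x3 = s^2 - x1 - x2 mod 17 = 2^2 - 15 - 11 = 12
y3 = s (x1 - x3) - y1 mod 17 = 2 * (15 - 12) - 12 = 11

P + Q = (12, 11)


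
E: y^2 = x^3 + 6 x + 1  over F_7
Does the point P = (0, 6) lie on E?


Check whether y^2 = x^3 + 6 x + 1 (mod 7) for (x, y) = (0, 6).
LHS: y^2 = 6^2 mod 7 = 1
RHS: x^3 + 6 x + 1 = 0^3 + 6*0 + 1 mod 7 = 1
LHS = RHS

Yes, on the curve


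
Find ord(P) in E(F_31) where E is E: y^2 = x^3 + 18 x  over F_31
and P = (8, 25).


Compute successive multiples of P until we hit O:
  1P = (8, 25)
  2P = (19, 28)
  3P = (1, 22)
  4P = (7, 2)
  5P = (18, 24)
  6P = (14, 19)
  7P = (10, 8)
  8P = (0, 0)
  ... (continuing to 16P)
  16P = O

ord(P) = 16


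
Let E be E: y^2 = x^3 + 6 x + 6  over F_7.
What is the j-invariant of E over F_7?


Delta = -16(4 a^3 + 27 b^2) mod 7 = 3
-1728 * (4 a)^3 = -1728 * (4*6)^3 mod 7 = 6
j = 6 * 3^(-1) mod 7 = 2

j = 2 (mod 7)


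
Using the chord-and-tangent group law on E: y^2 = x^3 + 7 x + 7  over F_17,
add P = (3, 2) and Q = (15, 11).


P != Q, so use the chord formula.
s = (y2 - y1) / (x2 - x1) = (9) / (12) mod 17 = 5
x3 = s^2 - x1 - x2 mod 17 = 5^2 - 3 - 15 = 7
y3 = s (x1 - x3) - y1 mod 17 = 5 * (3 - 7) - 2 = 12

P + Q = (7, 12)


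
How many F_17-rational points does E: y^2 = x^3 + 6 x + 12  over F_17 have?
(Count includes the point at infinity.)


For each x in F_17, count y with y^2 = x^3 + 6 x + 12 mod 17:
  x = 1: RHS = 2, y in [6, 11]  -> 2 point(s)
  x = 2: RHS = 15, y in [7, 10]  -> 2 point(s)
  x = 4: RHS = 15, y in [7, 10]  -> 2 point(s)
  x = 6: RHS = 9, y in [3, 14]  -> 2 point(s)
  x = 9: RHS = 13, y in [8, 9]  -> 2 point(s)
  x = 10: RHS = 1, y in [1, 16]  -> 2 point(s)
  x = 11: RHS = 15, y in [7, 10]  -> 2 point(s)
  x = 13: RHS = 9, y in [3, 14]  -> 2 point(s)
  x = 14: RHS = 1, y in [1, 16]  -> 2 point(s)
  x = 15: RHS = 9, y in [3, 14]  -> 2 point(s)
Affine points: 20. Add the point at infinity: total = 21.

#E(F_17) = 21


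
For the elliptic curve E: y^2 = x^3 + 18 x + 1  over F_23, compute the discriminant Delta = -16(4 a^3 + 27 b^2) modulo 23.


4 a^3 + 27 b^2 = 4*18^3 + 27*1^2 = 23328 + 27 = 23355
Delta = -16 * (23355) = -373680
Delta mod 23 = 1

Delta = 1 (mod 23)


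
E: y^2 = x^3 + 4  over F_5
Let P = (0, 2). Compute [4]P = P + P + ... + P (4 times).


k = 4 = 100_2 (binary, LSB first: 001)
Double-and-add from P = (0, 2):
  bit 0 = 0: acc unchanged = O
  bit 1 = 0: acc unchanged = O
  bit 2 = 1: acc = O + (0, 2) = (0, 2)

4P = (0, 2)


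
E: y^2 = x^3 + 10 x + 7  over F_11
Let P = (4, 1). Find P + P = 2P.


Doubling: s = (3 x1^2 + a) / (2 y1)
s = (3*4^2 + 10) / (2*1) mod 11 = 7
x3 = s^2 - 2 x1 mod 11 = 7^2 - 2*4 = 8
y3 = s (x1 - x3) - y1 mod 11 = 7 * (4 - 8) - 1 = 4

2P = (8, 4)


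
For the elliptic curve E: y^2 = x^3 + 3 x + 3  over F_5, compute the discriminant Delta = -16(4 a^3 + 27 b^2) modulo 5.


4 a^3 + 27 b^2 = 4*3^3 + 27*3^2 = 108 + 243 = 351
Delta = -16 * (351) = -5616
Delta mod 5 = 4

Delta = 4 (mod 5)


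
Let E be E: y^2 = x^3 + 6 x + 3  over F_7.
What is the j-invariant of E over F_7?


Delta = -16(4 a^3 + 27 b^2) mod 7 = 5
-1728 * (4 a)^3 = -1728 * (4*6)^3 mod 7 = 6
j = 6 * 5^(-1) mod 7 = 4

j = 4 (mod 7)


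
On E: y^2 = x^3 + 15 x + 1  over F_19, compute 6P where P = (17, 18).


k = 6 = 110_2 (binary, LSB first: 011)
Double-and-add from P = (17, 18):
  bit 0 = 0: acc unchanged = O
  bit 1 = 1: acc = O + (1, 13) = (1, 13)
  bit 2 = 1: acc = (1, 13) + (5, 12) = (0, 1)

6P = (0, 1)


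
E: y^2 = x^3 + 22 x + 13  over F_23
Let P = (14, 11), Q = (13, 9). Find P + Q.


P != Q, so use the chord formula.
s = (y2 - y1) / (x2 - x1) = (21) / (22) mod 23 = 2
x3 = s^2 - x1 - x2 mod 23 = 2^2 - 14 - 13 = 0
y3 = s (x1 - x3) - y1 mod 23 = 2 * (14 - 0) - 11 = 17

P + Q = (0, 17)


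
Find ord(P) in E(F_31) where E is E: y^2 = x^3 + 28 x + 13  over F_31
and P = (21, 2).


Compute successive multiples of P until we hit O:
  1P = (21, 2)
  2P = (17, 16)
  3P = (13, 1)
  4P = (13, 30)
  5P = (17, 15)
  6P = (21, 29)
  7P = O

ord(P) = 7


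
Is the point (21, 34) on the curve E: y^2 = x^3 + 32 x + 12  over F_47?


Check whether y^2 = x^3 + 32 x + 12 (mod 47) for (x, y) = (21, 34).
LHS: y^2 = 34^2 mod 47 = 28
RHS: x^3 + 32 x + 12 = 21^3 + 32*21 + 12 mod 47 = 28
LHS = RHS

Yes, on the curve


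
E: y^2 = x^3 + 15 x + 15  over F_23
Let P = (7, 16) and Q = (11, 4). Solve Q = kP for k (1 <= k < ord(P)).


Enumerate multiples of P until we hit Q = (11, 4):
  1P = (7, 16)
  2P = (11, 4)
Match found at i = 2.

k = 2


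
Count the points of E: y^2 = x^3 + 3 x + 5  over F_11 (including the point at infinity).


For each x in F_11, count y with y^2 = x^3 + 3 x + 5 mod 11:
  x = 0: RHS = 5, y in [4, 7]  -> 2 point(s)
  x = 1: RHS = 9, y in [3, 8]  -> 2 point(s)
  x = 4: RHS = 4, y in [2, 9]  -> 2 point(s)
  x = 10: RHS = 1, y in [1, 10]  -> 2 point(s)
Affine points: 8. Add the point at infinity: total = 9.

#E(F_11) = 9


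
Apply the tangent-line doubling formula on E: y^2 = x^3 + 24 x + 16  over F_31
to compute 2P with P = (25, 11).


Doubling: s = (3 x1^2 + a) / (2 y1)
s = (3*25^2 + 24) / (2*11) mod 31 = 6
x3 = s^2 - 2 x1 mod 31 = 6^2 - 2*25 = 17
y3 = s (x1 - x3) - y1 mod 31 = 6 * (25 - 17) - 11 = 6

2P = (17, 6)


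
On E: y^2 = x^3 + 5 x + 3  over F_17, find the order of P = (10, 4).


Compute successive multiples of P until we hit O:
  1P = (10, 4)
  2P = (1, 14)
  3P = (15, 11)
  4P = (13, 2)
  5P = (2, 2)
  6P = (4, 6)
  7P = (5, 0)
  8P = (4, 11)
  ... (continuing to 14P)
  14P = O

ord(P) = 14


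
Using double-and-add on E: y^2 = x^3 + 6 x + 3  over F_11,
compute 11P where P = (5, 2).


k = 11 = 1011_2 (binary, LSB first: 1101)
Double-and-add from P = (5, 2):
  bit 0 = 1: acc = O + (5, 2) = (5, 2)
  bit 1 = 1: acc = (5, 2) + (2, 1) = (9, 4)
  bit 2 = 0: acc unchanged = (9, 4)
  bit 3 = 1: acc = (9, 4) + (3, 9) = (0, 5)

11P = (0, 5)


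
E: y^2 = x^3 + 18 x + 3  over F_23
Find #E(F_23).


For each x in F_23, count y with y^2 = x^3 + 18 x + 3 mod 23:
  x = 0: RHS = 3, y in [7, 16]  -> 2 point(s)
  x = 2: RHS = 1, y in [1, 22]  -> 2 point(s)
  x = 4: RHS = 1, y in [1, 22]  -> 2 point(s)
  x = 7: RHS = 12, y in [9, 14]  -> 2 point(s)
  x = 14: RHS = 9, y in [3, 20]  -> 2 point(s)
  x = 17: RHS = 1, y in [1, 22]  -> 2 point(s)
  x = 18: RHS = 18, y in [8, 15]  -> 2 point(s)
Affine points: 14. Add the point at infinity: total = 15.

#E(F_23) = 15


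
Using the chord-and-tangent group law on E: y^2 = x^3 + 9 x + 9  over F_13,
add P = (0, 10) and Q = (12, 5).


P != Q, so use the chord formula.
s = (y2 - y1) / (x2 - x1) = (8) / (12) mod 13 = 5
x3 = s^2 - x1 - x2 mod 13 = 5^2 - 0 - 12 = 0
y3 = s (x1 - x3) - y1 mod 13 = 5 * (0 - 0) - 10 = 3

P + Q = (0, 3)


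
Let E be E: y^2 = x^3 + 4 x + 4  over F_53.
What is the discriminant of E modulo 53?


4 a^3 + 27 b^2 = 4*4^3 + 27*4^2 = 256 + 432 = 688
Delta = -16 * (688) = -11008
Delta mod 53 = 16

Delta = 16 (mod 53)


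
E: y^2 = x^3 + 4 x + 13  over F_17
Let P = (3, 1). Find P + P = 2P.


Doubling: s = (3 x1^2 + a) / (2 y1)
s = (3*3^2 + 4) / (2*1) mod 17 = 7
x3 = s^2 - 2 x1 mod 17 = 7^2 - 2*3 = 9
y3 = s (x1 - x3) - y1 mod 17 = 7 * (3 - 9) - 1 = 8

2P = (9, 8)


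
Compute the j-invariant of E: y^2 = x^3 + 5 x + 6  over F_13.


Delta = -16(4 a^3 + 27 b^2) mod 13 = 4
-1728 * (4 a)^3 = -1728 * (4*5)^3 mod 13 = 5
j = 5 * 4^(-1) mod 13 = 11

j = 11 (mod 13)


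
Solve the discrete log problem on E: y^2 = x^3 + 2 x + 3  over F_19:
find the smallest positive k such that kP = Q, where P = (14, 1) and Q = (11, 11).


Enumerate multiples of P until we hit Q = (11, 11):
  1P = (14, 1)
  2P = (15, 8)
  3P = (1, 14)
  4P = (5, 9)
  5P = (9, 3)
  6P = (3, 6)
  7P = (11, 8)
  8P = (10, 15)
  9P = (12, 11)
  10P = (18, 0)
  11P = (12, 8)
  12P = (10, 4)
  13P = (11, 11)
Match found at i = 13.

k = 13


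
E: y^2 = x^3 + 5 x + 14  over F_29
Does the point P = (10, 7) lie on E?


Check whether y^2 = x^3 + 5 x + 14 (mod 29) for (x, y) = (10, 7).
LHS: y^2 = 7^2 mod 29 = 20
RHS: x^3 + 5 x + 14 = 10^3 + 5*10 + 14 mod 29 = 20
LHS = RHS

Yes, on the curve


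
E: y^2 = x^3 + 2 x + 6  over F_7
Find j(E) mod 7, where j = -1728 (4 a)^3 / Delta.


Delta = -16(4 a^3 + 27 b^2) mod 7 = 1
-1728 * (4 a)^3 = -1728 * (4*2)^3 mod 7 = 1
j = 1 * 1^(-1) mod 7 = 1

j = 1 (mod 7)


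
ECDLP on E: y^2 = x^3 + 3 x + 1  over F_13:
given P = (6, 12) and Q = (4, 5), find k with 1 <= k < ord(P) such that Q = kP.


Enumerate multiples of P until we hit Q = (4, 5):
  1P = (6, 12)
  2P = (10, 2)
  3P = (0, 12)
  4P = (7, 1)
  5P = (4, 5)
Match found at i = 5.

k = 5


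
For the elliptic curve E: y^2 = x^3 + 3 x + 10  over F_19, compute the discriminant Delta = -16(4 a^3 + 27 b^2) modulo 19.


4 a^3 + 27 b^2 = 4*3^3 + 27*10^2 = 108 + 2700 = 2808
Delta = -16 * (2808) = -44928
Delta mod 19 = 7

Delta = 7 (mod 19)


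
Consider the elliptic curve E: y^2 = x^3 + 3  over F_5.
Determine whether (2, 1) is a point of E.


Check whether y^2 = x^3 + 0 x + 3 (mod 5) for (x, y) = (2, 1).
LHS: y^2 = 1^2 mod 5 = 1
RHS: x^3 + 0 x + 3 = 2^3 + 0*2 + 3 mod 5 = 1
LHS = RHS

Yes, on the curve


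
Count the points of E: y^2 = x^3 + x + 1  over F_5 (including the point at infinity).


For each x in F_5, count y with y^2 = x^3 + 1 x + 1 mod 5:
  x = 0: RHS = 1, y in [1, 4]  -> 2 point(s)
  x = 2: RHS = 1, y in [1, 4]  -> 2 point(s)
  x = 3: RHS = 1, y in [1, 4]  -> 2 point(s)
  x = 4: RHS = 4, y in [2, 3]  -> 2 point(s)
Affine points: 8. Add the point at infinity: total = 9.

#E(F_5) = 9


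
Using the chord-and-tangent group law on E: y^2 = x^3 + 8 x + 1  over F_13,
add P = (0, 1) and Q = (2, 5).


P != Q, so use the chord formula.
s = (y2 - y1) / (x2 - x1) = (4) / (2) mod 13 = 2
x3 = s^2 - x1 - x2 mod 13 = 2^2 - 0 - 2 = 2
y3 = s (x1 - x3) - y1 mod 13 = 2 * (0 - 2) - 1 = 8

P + Q = (2, 8)


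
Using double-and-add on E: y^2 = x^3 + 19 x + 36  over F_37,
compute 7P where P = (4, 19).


k = 7 = 111_2 (binary, LSB first: 111)
Double-and-add from P = (4, 19):
  bit 0 = 1: acc = O + (4, 19) = (4, 19)
  bit 1 = 1: acc = (4, 19) + (4, 18) = O
  bit 2 = 1: acc = O + (4, 19) = (4, 19)

7P = (4, 19)


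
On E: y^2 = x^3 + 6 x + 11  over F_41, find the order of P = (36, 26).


Compute successive multiples of P until we hit O:
  1P = (36, 26)
  2P = (30, 7)
  3P = (34, 35)
  4P = (22, 34)
  5P = (26, 21)
  6P = (10, 28)
  7P = (28, 27)
  8P = (2, 21)
  ... (continuing to 47P)
  47P = O

ord(P) = 47


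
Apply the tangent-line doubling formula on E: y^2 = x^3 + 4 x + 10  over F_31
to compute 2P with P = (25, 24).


Doubling: s = (3 x1^2 + a) / (2 y1)
s = (3*25^2 + 4) / (2*24) mod 31 = 23
x3 = s^2 - 2 x1 mod 31 = 23^2 - 2*25 = 14
y3 = s (x1 - x3) - y1 mod 31 = 23 * (25 - 14) - 24 = 12

2P = (14, 12)


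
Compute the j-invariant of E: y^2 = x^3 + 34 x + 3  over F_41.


Delta = -16(4 a^3 + 27 b^2) mod 41 = 24
-1728 * (4 a)^3 = -1728 * (4*34)^3 mod 41 = 20
j = 20 * 24^(-1) mod 41 = 35

j = 35 (mod 41)


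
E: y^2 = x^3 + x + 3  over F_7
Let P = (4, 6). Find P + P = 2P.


Doubling: s = (3 x1^2 + a) / (2 y1)
s = (3*4^2 + 1) / (2*6) mod 7 = 0
x3 = s^2 - 2 x1 mod 7 = 0^2 - 2*4 = 6
y3 = s (x1 - x3) - y1 mod 7 = 0 * (4 - 6) - 6 = 1

2P = (6, 1)


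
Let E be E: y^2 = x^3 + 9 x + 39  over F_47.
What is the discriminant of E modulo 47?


4 a^3 + 27 b^2 = 4*9^3 + 27*39^2 = 2916 + 41067 = 43983
Delta = -16 * (43983) = -703728
Delta mod 47 = 3

Delta = 3 (mod 47)


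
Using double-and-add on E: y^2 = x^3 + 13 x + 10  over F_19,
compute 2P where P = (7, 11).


k = 2 = 10_2 (binary, LSB first: 01)
Double-and-add from P = (7, 11):
  bit 0 = 0: acc unchanged = O
  bit 1 = 1: acc = O + (10, 0) = (10, 0)

2P = (10, 0)


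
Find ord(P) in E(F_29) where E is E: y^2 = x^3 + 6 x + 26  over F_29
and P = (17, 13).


Compute successive multiples of P until we hit O:
  1P = (17, 13)
  2P = (25, 24)
  3P = (12, 12)
  4P = (7, 18)
  5P = (27, 21)
  6P = (10, 10)
  7P = (1, 27)
  8P = (24, 4)
  ... (continuing to 27P)
  27P = O

ord(P) = 27


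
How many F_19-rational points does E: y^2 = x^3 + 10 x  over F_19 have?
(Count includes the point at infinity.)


For each x in F_19, count y with y^2 = x^3 + 10 x + 0 mod 19:
  x = 0: RHS = 0, y in [0]  -> 1 point(s)
  x = 1: RHS = 11, y in [7, 12]  -> 2 point(s)
  x = 2: RHS = 9, y in [3, 16]  -> 2 point(s)
  x = 3: RHS = 0, y in [0]  -> 1 point(s)
  x = 4: RHS = 9, y in [3, 16]  -> 2 point(s)
  x = 5: RHS = 4, y in [2, 17]  -> 2 point(s)
  x = 10: RHS = 17, y in [6, 13]  -> 2 point(s)
  x = 11: RHS = 16, y in [4, 15]  -> 2 point(s)
  x = 12: RHS = 5, y in [9, 10]  -> 2 point(s)
  x = 13: RHS = 9, y in [3, 16]  -> 2 point(s)
  x = 16: RHS = 0, y in [0]  -> 1 point(s)
Affine points: 19. Add the point at infinity: total = 20.

#E(F_19) = 20


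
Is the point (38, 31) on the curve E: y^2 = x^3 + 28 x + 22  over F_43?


Check whether y^2 = x^3 + 28 x + 22 (mod 43) for (x, y) = (38, 31).
LHS: y^2 = 31^2 mod 43 = 15
RHS: x^3 + 28 x + 22 = 38^3 + 28*38 + 22 mod 43 = 15
LHS = RHS

Yes, on the curve


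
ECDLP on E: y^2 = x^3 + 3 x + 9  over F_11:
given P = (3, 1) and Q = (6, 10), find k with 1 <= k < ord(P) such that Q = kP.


Enumerate multiples of P until we hit Q = (6, 10):
  1P = (3, 1)
  2P = (10, 4)
  3P = (2, 1)
  4P = (6, 10)
Match found at i = 4.

k = 4


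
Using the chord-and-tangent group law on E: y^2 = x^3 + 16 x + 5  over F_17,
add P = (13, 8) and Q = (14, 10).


P != Q, so use the chord formula.
s = (y2 - y1) / (x2 - x1) = (2) / (1) mod 17 = 2
x3 = s^2 - x1 - x2 mod 17 = 2^2 - 13 - 14 = 11
y3 = s (x1 - x3) - y1 mod 17 = 2 * (13 - 11) - 8 = 13

P + Q = (11, 13)


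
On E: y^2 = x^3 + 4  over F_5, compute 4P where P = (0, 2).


k = 4 = 100_2 (binary, LSB first: 001)
Double-and-add from P = (0, 2):
  bit 0 = 0: acc unchanged = O
  bit 1 = 0: acc unchanged = O
  bit 2 = 1: acc = O + (0, 2) = (0, 2)

4P = (0, 2)


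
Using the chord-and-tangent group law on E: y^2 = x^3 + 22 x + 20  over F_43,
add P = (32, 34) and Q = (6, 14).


P != Q, so use the chord formula.
s = (y2 - y1) / (x2 - x1) = (23) / (17) mod 43 = 14
x3 = s^2 - x1 - x2 mod 43 = 14^2 - 32 - 6 = 29
y3 = s (x1 - x3) - y1 mod 43 = 14 * (32 - 29) - 34 = 8

P + Q = (29, 8)


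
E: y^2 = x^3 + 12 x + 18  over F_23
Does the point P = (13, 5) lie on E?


Check whether y^2 = x^3 + 12 x + 18 (mod 23) for (x, y) = (13, 5).
LHS: y^2 = 5^2 mod 23 = 2
RHS: x^3 + 12 x + 18 = 13^3 + 12*13 + 18 mod 23 = 2
LHS = RHS

Yes, on the curve


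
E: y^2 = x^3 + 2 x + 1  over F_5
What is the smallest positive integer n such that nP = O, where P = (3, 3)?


Compute successive multiples of P until we hit O:
  1P = (3, 3)
  2P = (0, 4)
  3P = (1, 3)
  4P = (1, 2)
  5P = (0, 1)
  6P = (3, 2)
  7P = O

ord(P) = 7


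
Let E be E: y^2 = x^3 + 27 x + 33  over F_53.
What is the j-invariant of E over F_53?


Delta = -16(4 a^3 + 27 b^2) mod 53 = 25
-1728 * (4 a)^3 = -1728 * (4*27)^3 mod 53 = 9
j = 9 * 25^(-1) mod 53 = 47

j = 47 (mod 53)


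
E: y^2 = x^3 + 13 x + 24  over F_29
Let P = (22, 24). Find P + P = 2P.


Doubling: s = (3 x1^2 + a) / (2 y1)
s = (3*22^2 + 13) / (2*24) mod 29 = 13
x3 = s^2 - 2 x1 mod 29 = 13^2 - 2*22 = 9
y3 = s (x1 - x3) - y1 mod 29 = 13 * (22 - 9) - 24 = 0

2P = (9, 0)


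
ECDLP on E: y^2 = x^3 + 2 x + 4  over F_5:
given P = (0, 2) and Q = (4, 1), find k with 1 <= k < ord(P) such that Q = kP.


Enumerate multiples of P until we hit Q = (4, 1):
  1P = (0, 2)
  2P = (4, 1)
Match found at i = 2.

k = 2


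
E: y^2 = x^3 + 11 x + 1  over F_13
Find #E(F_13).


For each x in F_13, count y with y^2 = x^3 + 11 x + 1 mod 13:
  x = 0: RHS = 1, y in [1, 12]  -> 2 point(s)
  x = 1: RHS = 0, y in [0]  -> 1 point(s)
  x = 3: RHS = 9, y in [3, 10]  -> 2 point(s)
  x = 5: RHS = 12, y in [5, 8]  -> 2 point(s)
  x = 6: RHS = 10, y in [6, 7]  -> 2 point(s)
  x = 8: RHS = 3, y in [4, 9]  -> 2 point(s)
  x = 9: RHS = 10, y in [6, 7]  -> 2 point(s)
  x = 11: RHS = 10, y in [6, 7]  -> 2 point(s)
Affine points: 15. Add the point at infinity: total = 16.

#E(F_13) = 16


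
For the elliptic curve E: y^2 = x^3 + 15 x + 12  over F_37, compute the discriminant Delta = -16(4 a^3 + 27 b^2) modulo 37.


4 a^3 + 27 b^2 = 4*15^3 + 27*12^2 = 13500 + 3888 = 17388
Delta = -16 * (17388) = -278208
Delta mod 37 = 32

Delta = 32 (mod 37)


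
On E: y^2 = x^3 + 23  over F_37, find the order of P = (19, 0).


Compute successive multiples of P until we hit O:
  1P = (19, 0)
  2P = O

ord(P) = 2


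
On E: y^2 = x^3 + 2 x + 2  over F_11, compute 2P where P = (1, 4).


Doubling: s = (3 x1^2 + a) / (2 y1)
s = (3*1^2 + 2) / (2*4) mod 11 = 2
x3 = s^2 - 2 x1 mod 11 = 2^2 - 2*1 = 2
y3 = s (x1 - x3) - y1 mod 11 = 2 * (1 - 2) - 4 = 5

2P = (2, 5)


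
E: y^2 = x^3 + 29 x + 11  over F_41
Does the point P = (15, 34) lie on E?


Check whether y^2 = x^3 + 29 x + 11 (mod 41) for (x, y) = (15, 34).
LHS: y^2 = 34^2 mod 41 = 8
RHS: x^3 + 29 x + 11 = 15^3 + 29*15 + 11 mod 41 = 8
LHS = RHS

Yes, on the curve


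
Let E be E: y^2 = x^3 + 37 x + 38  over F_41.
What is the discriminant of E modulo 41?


4 a^3 + 27 b^2 = 4*37^3 + 27*38^2 = 202612 + 38988 = 241600
Delta = -16 * (241600) = -3865600
Delta mod 41 = 3

Delta = 3 (mod 41)


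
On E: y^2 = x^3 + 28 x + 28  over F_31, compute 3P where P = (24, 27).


k = 3 = 11_2 (binary, LSB first: 11)
Double-and-add from P = (24, 27):
  bit 0 = 1: acc = O + (24, 27) = (24, 27)
  bit 1 = 1: acc = (24, 27) + (28, 14) = (7, 3)

3P = (7, 3)


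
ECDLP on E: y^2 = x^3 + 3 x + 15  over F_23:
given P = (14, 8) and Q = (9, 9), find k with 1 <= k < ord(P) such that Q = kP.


Enumerate multiples of P until we hit Q = (9, 9):
  1P = (14, 8)
  2P = (19, 10)
  3P = (15, 10)
  4P = (21, 1)
  5P = (12, 13)
  6P = (9, 14)
  7P = (18, 6)
  8P = (20, 18)
  9P = (2, 12)
  10P = (2, 11)
  11P = (20, 5)
  12P = (18, 17)
  13P = (9, 9)
Match found at i = 13.

k = 13


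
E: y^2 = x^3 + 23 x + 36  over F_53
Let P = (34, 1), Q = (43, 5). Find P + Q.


P != Q, so use the chord formula.
s = (y2 - y1) / (x2 - x1) = (4) / (9) mod 53 = 24
x3 = s^2 - x1 - x2 mod 53 = 24^2 - 34 - 43 = 22
y3 = s (x1 - x3) - y1 mod 53 = 24 * (34 - 22) - 1 = 22

P + Q = (22, 22)


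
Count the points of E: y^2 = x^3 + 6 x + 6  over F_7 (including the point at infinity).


For each x in F_7, count y with y^2 = x^3 + 6 x + 6 mod 7:
  x = 3: RHS = 2, y in [3, 4]  -> 2 point(s)
  x = 5: RHS = 0, y in [0]  -> 1 point(s)
Affine points: 3. Add the point at infinity: total = 4.

#E(F_7) = 4
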